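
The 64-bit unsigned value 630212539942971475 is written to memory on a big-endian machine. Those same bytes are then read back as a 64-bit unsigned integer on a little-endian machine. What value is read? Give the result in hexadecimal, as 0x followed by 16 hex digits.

630212539942971475 in 64-bit hexadecimal is 0x08BEF6F7504C2853.
Stored big-endian, the bytes at ascending addresses are 08 BE F6 F7 50 4C 28 53.
Read back as little-endian, the first byte is least significant, giving 0x53284C50F7F6BE08.

0x53284C50F7F6BE08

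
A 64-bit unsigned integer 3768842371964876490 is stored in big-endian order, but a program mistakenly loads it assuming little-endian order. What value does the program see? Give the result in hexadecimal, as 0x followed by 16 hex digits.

3768842371964876490 in 64-bit hexadecimal is 0x344D9E2B4B6836CA.
Stored big-endian, the bytes at ascending addresses are 34 4D 9E 2B 4B 68 36 CA.
Read back as little-endian, the first byte is least significant, giving 0xCA36684B2B9E4D34.

0xCA36684B2B9E4D34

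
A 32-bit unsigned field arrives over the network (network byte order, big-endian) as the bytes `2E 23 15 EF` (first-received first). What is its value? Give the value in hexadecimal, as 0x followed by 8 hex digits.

0x2E2315EF

Big-endian stores the most-significant byte at the lowest address.
The bytes are already most-significant first: 0x2E2315EF.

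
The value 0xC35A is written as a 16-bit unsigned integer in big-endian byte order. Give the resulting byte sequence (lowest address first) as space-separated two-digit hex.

C3 5A

Split into bytes (most-significant first): C3 5A.
Big-endian stores the most-significant byte at the lowest address.
So the memory order matches the most-significant-first order: C3 5A.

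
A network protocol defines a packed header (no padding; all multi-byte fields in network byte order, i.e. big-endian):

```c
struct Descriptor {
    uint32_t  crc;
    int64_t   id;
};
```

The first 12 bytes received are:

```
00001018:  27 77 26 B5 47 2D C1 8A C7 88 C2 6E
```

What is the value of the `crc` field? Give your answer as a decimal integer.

662120117

`crc` is the first field, at byte offset 0, occupying 4 bytes.
Bytes at offsets 0..3: 27 77 26 B5.
Big-endian stores the most-significant byte at the lowest address.
The bytes are already most-significant first: 0x277726B5.
0x277726B5 = 662120117.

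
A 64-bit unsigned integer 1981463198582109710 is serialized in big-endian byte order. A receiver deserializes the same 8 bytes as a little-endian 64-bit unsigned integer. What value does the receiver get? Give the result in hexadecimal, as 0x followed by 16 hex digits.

1981463198582109710 in 64-bit hexadecimal is 0x1B7F9247E6FEF60E.
Stored big-endian, the bytes at ascending addresses are 1B 7F 92 47 E6 FE F6 0E.
Read back as little-endian, the first byte is least significant, giving 0x0EF6FEE647927F1B.

0x0EF6FEE647927F1B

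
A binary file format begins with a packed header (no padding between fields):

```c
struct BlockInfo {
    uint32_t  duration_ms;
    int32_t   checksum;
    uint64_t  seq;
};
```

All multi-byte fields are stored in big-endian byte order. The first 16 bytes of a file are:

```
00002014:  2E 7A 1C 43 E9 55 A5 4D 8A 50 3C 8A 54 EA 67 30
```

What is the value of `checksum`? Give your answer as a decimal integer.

`checksum` follows `duration_ms` (4 bytes), so it starts at byte offset 4 and occupies 4 bytes.
Bytes at offsets 4..7: E9 55 A5 4D.
Big-endian stores the most-significant byte at the lowest address.
The bytes are already most-significant first: 0xE955A54D.
Top bit is set, so as a signed 32-bit value this is 0xE955A54D − 2^32 = -380263091.

-380263091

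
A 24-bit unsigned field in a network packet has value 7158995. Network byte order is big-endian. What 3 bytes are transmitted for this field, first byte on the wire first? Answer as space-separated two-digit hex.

7158995 in hexadecimal, padded to 24 bits, is 0x6D3CD3.
Split into bytes (most-significant first): 6D 3C D3.
In big-endian order the high byte comes first in memory.
So the memory order matches the most-significant-first order: 6D 3C D3.

6D 3C D3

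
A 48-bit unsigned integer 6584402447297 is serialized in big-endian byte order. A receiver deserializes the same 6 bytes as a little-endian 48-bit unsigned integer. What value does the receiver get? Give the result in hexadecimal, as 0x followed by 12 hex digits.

6584402447297 in 48-bit hexadecimal is 0x05FD0CF80BC1.
Stored big-endian, the bytes at ascending addresses are 05 FD 0C F8 0B C1.
Read back as little-endian, the first byte is least significant, giving 0xC10BF80CFD05.

0xC10BF80CFD05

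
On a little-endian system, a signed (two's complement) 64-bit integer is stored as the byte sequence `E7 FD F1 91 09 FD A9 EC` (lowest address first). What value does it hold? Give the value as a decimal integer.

-1393304392149369369

Little-endian stores the least-significant byte at the lowest address.
Reassemble most-significant byte first: EC A9 FD 09 91 F1 FD E7 → 0xECA9FD0991F1FDE7.
Top bit is set, so as a signed 64-bit value this is 0xECA9FD0991F1FDE7 − 2^64 = -1393304392149369369.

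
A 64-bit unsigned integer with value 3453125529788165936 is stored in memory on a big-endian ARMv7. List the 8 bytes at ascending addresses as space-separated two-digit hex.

2F EB F7 5F B7 DB 2F 30

3453125529788165936 in hexadecimal, padded to 64 bits, is 0x2FEBF75FB7DB2F30.
Split into bytes (most-significant first): 2F EB F7 5F B7 DB 2F 30.
Big-endian: lowest address holds the most-significant byte.
So the memory order matches the most-significant-first order: 2F EB F7 5F B7 DB 2F 30.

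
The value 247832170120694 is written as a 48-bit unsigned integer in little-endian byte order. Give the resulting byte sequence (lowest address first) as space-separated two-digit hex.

F6 C5 76 EC 66 E1

247832170120694 in hexadecimal, padded to 48 bits, is 0xE166EC76C5F6.
Split into bytes (most-significant first): E1 66 EC 76 C5 F6.
In little-endian order the low byte comes first in memory.
So at ascending addresses the bytes are F6 C5 76 EC 66 E1.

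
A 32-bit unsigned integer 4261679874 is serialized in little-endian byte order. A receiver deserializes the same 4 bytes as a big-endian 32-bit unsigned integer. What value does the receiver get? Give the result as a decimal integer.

4261679874 in 32-bit hexadecimal is 0xFE041302.
Stored little-endian, the bytes at ascending addresses are 02 13 04 FE.
Read back as big-endian, the last byte is least significant, giving 0x021304FE.
0x021304FE = 34800894.

34800894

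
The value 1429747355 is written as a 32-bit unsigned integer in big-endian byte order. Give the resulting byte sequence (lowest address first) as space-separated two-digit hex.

55 38 36 9B

1429747355 in hexadecimal, padded to 32 bits, is 0x5538369B.
Split into bytes (most-significant first): 55 38 36 9B.
Big-endian stores the most-significant byte at the lowest address.
So the memory order matches the most-significant-first order: 55 38 36 9B.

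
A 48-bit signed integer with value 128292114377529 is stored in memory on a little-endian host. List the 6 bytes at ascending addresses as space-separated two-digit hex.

39 AB E7 55 AE 74

128292114377529 in hexadecimal, padded to 48 bits, is 0x74AE55E7AB39.
Split into bytes (most-significant first): 74 AE 55 E7 AB 39.
Little-endian: lowest address holds the least-significant byte.
So at ascending addresses the bytes are 39 AB E7 55 AE 74.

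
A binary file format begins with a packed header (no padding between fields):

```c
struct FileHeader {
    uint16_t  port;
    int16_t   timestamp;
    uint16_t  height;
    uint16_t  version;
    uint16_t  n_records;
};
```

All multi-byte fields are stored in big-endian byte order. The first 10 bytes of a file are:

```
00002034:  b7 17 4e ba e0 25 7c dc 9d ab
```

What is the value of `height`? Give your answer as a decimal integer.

`height` follows `port` (2 B), `timestamp` (2 B), so it starts at offset 2 + 2 = 4 and occupies 2 bytes.
Bytes at offsets 4..5: E0 25.
Big-endian: lowest address holds the most-significant byte.
The bytes are already most-significant first: 0xE025.
0xE025 = 57381.

57381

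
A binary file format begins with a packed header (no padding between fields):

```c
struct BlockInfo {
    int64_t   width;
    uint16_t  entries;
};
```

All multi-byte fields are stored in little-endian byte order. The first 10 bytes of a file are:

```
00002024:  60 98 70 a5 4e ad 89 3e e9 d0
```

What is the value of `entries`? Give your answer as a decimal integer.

53481

`entries` follows `width` (8 bytes), so it starts at byte offset 8 and occupies 2 bytes.
Bytes at offsets 8..9: E9 D0.
Little-endian stores the least-significant byte at the lowest address.
Reassemble most-significant byte first: D0 E9 → 0xD0E9.
0xD0E9 = 53481.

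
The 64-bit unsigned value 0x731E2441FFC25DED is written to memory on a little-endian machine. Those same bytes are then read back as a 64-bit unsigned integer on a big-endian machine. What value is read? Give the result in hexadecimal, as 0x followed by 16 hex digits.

0xED5DC2FF41241E73

Stored little-endian, the bytes at ascending addresses are ED 5D C2 FF 41 24 1E 73.
Read back as big-endian, the last byte is least significant, giving 0xED5DC2FF41241E73.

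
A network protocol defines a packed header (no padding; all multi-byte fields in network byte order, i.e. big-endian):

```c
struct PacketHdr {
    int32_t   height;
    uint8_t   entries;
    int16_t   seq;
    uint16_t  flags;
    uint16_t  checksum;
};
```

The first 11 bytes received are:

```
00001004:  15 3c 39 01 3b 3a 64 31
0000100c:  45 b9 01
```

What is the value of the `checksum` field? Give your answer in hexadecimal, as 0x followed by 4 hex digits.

0xB901

`checksum` follows `height` (4 B), `entries` (1 B), `seq` (2 B), `flags` (2 B), so it starts at offset 4 + 1 + 2 + 2 = 9 and occupies 2 bytes.
Bytes at offsets 9..10: B9 01.
Big-endian: lowest address holds the most-significant byte.
The bytes are already most-significant first: 0xB901.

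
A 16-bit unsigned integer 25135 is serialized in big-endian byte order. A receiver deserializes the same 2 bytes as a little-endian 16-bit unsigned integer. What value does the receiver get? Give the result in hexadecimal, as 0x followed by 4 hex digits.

0x2F62

25135 in 16-bit hexadecimal is 0x622F.
Stored big-endian, the bytes at ascending addresses are 62 2F.
Read back as little-endian, the first byte is least significant, giving 0x2F62.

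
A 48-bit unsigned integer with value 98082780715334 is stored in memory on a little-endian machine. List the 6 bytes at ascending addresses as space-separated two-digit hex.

46 99 4D AD 34 59

98082780715334 in hexadecimal, padded to 48 bits, is 0x5934AD4D9946.
Split into bytes (most-significant first): 59 34 AD 4D 99 46.
Little-endian: lowest address holds the least-significant byte.
So at ascending addresses the bytes are 46 99 4D AD 34 59.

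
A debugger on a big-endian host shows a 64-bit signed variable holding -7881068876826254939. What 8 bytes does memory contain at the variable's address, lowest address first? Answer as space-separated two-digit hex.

Two's complement of -7881068876826254939 in 64 bits: 7881068876826254939 = 0x6D5F2E63459D9E5B; invert → 0x92A0D19CBA6261A4; add 1 → 0x92A0D19CBA6261A5.
Split into bytes (most-significant first): 92 A0 D1 9C BA 62 61 A5.
In big-endian order the high byte comes first in memory.
So the memory order matches the most-significant-first order: 92 A0 D1 9C BA 62 61 A5.

92 A0 D1 9C BA 62 61 A5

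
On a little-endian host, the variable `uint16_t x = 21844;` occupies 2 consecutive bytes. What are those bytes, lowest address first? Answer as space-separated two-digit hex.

54 55

21844 in hexadecimal, padded to 16 bits, is 0x5554.
Split into bytes (most-significant first): 55 54.
In little-endian order the low byte comes first in memory.
So at ascending addresses the bytes are 54 55.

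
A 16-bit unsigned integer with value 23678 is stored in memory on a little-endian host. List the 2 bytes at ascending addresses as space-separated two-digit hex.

23678 in hexadecimal, padded to 16 bits, is 0x5C7E.
Split into bytes (most-significant first): 5C 7E.
Little-endian: lowest address holds the least-significant byte.
So at ascending addresses the bytes are 7E 5C.

7E 5C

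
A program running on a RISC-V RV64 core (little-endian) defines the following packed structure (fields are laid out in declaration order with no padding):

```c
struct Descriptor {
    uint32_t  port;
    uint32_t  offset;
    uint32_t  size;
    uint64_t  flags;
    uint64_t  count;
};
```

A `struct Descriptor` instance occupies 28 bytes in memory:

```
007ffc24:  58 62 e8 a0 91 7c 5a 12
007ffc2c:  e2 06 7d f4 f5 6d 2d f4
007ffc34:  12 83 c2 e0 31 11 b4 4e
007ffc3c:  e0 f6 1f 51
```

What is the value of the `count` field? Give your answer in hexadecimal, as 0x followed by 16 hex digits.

`count` follows `port` (4 B), `offset` (4 B), `size` (4 B), `flags` (8 B), so it starts at offset 4 + 4 + 4 + 8 = 20 and occupies 8 bytes.
Bytes at offsets 20..27: 31 11 B4 4E E0 F6 1F 51.
In little-endian order the low byte comes first in memory.
Reassemble most-significant byte first: 51 1F F6 E0 4E B4 11 31 → 0x511FF6E04EB41131.

0x511FF6E04EB41131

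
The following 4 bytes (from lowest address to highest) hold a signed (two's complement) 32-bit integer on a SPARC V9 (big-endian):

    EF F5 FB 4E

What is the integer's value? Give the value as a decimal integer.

Big-endian: lowest address holds the most-significant byte.
The bytes are already most-significant first: 0xEFF5FB4E.
Top bit is set, so as a signed 32-bit value this is 0xEFF5FB4E − 2^32 = -269092018.

-269092018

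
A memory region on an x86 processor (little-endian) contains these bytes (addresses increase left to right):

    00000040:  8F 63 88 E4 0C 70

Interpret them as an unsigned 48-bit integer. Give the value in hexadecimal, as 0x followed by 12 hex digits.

0x700CE488638F

Little-endian stores the least-significant byte at the lowest address.
Reassemble most-significant byte first: 70 0C E4 88 63 8F → 0x700CE488638F.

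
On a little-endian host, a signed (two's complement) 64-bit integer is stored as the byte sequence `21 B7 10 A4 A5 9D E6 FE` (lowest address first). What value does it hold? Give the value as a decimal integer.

-79202608684681439

Little-endian stores the least-significant byte at the lowest address.
Reassemble most-significant byte first: FE E6 9D A5 A4 10 B7 21 → 0xFEE69DA5A410B721.
Top bit is set, so as a signed 64-bit value this is 0xFEE69DA5A410B721 − 2^64 = -79202608684681439.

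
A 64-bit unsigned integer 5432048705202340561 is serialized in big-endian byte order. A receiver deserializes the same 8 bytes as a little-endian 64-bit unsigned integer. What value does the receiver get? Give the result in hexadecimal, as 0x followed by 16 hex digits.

5432048705202340561 in 64-bit hexadecimal is 0x4B6283846434C2D1.
Stored big-endian, the bytes at ascending addresses are 4B 62 83 84 64 34 C2 D1.
Read back as little-endian, the first byte is least significant, giving 0xD1C234648483624B.

0xD1C234648483624B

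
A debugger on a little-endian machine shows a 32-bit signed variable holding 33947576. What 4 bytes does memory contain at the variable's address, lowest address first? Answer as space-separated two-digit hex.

B8 FF 05 02

33947576 in hexadecimal, padded to 32 bits, is 0x0205FFB8.
Split into bytes (most-significant first): 02 05 FF B8.
Little-endian: lowest address holds the least-significant byte.
So at ascending addresses the bytes are B8 FF 05 02.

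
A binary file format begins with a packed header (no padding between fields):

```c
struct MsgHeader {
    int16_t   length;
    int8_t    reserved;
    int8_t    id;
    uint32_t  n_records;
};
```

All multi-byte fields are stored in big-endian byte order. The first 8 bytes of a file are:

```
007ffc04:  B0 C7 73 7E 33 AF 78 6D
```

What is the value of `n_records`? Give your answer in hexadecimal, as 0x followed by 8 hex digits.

`n_records` follows `length` (2 B), `reserved` (1 B), `id` (1 B), so it starts at offset 2 + 1 + 1 = 4 and occupies 4 bytes.
Bytes at offsets 4..7: 33 AF 78 6D.
In big-endian order the high byte comes first in memory.
The bytes are already most-significant first: 0x33AF786D.

0x33AF786D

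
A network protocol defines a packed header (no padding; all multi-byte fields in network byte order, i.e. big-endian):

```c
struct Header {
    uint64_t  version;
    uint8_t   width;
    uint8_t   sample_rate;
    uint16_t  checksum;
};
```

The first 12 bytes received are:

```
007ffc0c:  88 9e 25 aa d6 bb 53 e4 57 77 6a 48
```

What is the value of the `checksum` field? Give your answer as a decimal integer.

`checksum` follows `version` (8 B), `width` (1 B), `sample_rate` (1 B), so it starts at offset 8 + 1 + 1 = 10 and occupies 2 bytes.
Bytes at offsets 10..11: 6A 48.
In big-endian order the high byte comes first in memory.
The bytes are already most-significant first: 0x6A48.
0x6A48 = 27208.

27208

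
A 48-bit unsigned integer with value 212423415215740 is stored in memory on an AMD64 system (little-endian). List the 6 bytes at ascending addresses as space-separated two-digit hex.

212423415215740 in hexadecimal, padded to 48 bits, is 0xC132AE34B67C.
Split into bytes (most-significant first): C1 32 AE 34 B6 7C.
Little-endian: lowest address holds the least-significant byte.
So at ascending addresses the bytes are 7C B6 34 AE 32 C1.

7C B6 34 AE 32 C1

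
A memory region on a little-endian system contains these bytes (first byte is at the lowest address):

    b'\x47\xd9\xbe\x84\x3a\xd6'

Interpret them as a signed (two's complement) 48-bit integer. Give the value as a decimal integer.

-45928153163449

Little-endian: lowest address holds the least-significant byte.
Reassemble most-significant byte first: D6 3A 84 BE D9 47 → 0xD63A84BED947.
Top bit is set, so as a signed 48-bit value this is 0xD63A84BED947 − 2^48 = -45928153163449.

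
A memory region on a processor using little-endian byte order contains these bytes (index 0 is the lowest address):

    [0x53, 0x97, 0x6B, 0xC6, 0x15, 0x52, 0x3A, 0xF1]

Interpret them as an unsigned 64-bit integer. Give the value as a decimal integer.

Little-endian stores the least-significant byte at the lowest address.
Reassemble most-significant byte first: F1 3A 52 15 C6 6B 97 53 → 0xF13A5215C66B9753.
0xF13A5215C66B9753 = 17382295965266581331.

17382295965266581331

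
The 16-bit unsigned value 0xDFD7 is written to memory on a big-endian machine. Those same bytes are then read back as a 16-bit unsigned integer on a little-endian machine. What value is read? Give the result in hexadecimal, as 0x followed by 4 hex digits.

0xD7DF

Stored big-endian, the bytes at ascending addresses are DF D7.
Read back as little-endian, the first byte is least significant, giving 0xD7DF.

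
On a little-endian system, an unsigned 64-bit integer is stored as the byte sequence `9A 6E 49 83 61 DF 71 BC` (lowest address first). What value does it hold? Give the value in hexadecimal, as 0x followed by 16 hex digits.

In little-endian order the low byte comes first in memory.
Reassemble most-significant byte first: BC 71 DF 61 83 49 6E 9A → 0xBC71DF6183496E9A.

0xBC71DF6183496E9A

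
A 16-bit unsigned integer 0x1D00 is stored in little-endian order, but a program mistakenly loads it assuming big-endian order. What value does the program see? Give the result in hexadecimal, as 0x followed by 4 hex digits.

0x001D

Stored little-endian, the bytes at ascending addresses are 00 1D.
Read back as big-endian, the last byte is least significant, giving 0x001D.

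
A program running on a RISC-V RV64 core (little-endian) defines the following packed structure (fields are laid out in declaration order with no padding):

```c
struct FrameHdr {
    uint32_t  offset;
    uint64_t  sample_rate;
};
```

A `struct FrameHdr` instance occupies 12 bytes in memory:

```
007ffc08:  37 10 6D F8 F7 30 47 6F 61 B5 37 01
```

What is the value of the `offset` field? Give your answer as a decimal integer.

4167897143

`offset` is the first field, at byte offset 0, occupying 4 bytes.
Bytes at offsets 0..3: 37 10 6D F8.
Little-endian stores the least-significant byte at the lowest address.
Reassemble most-significant byte first: F8 6D 10 37 → 0xF86D1037.
0xF86D1037 = 4167897143.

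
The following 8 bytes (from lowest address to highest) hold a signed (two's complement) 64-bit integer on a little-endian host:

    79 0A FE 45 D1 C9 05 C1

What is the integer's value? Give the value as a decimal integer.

In little-endian order the low byte comes first in memory.
Reassemble most-significant byte first: C1 05 C9 D1 45 FE 0A 79 → 0xC105C9D145FE0A79.
Top bit is set, so as a signed 64-bit value this is 0xC105C9D145FE0A79 − 2^64 = -4537999148846282119.

-4537999148846282119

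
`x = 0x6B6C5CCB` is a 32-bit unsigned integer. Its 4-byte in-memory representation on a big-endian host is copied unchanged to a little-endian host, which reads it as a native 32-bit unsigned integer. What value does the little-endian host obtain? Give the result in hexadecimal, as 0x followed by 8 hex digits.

Stored big-endian, the bytes at ascending addresses are 6B 6C 5C CB.
Read back as little-endian, the first byte is least significant, giving 0xCB5C6C6B.

0xCB5C6C6B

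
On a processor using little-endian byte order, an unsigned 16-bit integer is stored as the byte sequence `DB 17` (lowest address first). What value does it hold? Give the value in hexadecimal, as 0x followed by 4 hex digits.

In little-endian order the low byte comes first in memory.
Reassemble most-significant byte first: 17 DB → 0x17DB.

0x17DB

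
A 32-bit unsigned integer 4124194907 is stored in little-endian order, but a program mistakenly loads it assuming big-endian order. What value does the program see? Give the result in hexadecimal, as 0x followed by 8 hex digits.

0x5B38D2F5

4124194907 in 32-bit hexadecimal is 0xF5D2385B.
Stored little-endian, the bytes at ascending addresses are 5B 38 D2 F5.
Read back as big-endian, the last byte is least significant, giving 0x5B38D2F5.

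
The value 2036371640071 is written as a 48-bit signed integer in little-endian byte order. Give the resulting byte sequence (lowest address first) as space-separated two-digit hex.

2036371640071 in hexadecimal, padded to 48 bits, is 0x01DA21354F07.
Split into bytes (most-significant first): 01 DA 21 35 4F 07.
Little-endian stores the least-significant byte at the lowest address.
So at ascending addresses the bytes are 07 4F 35 21 DA 01.

07 4F 35 21 DA 01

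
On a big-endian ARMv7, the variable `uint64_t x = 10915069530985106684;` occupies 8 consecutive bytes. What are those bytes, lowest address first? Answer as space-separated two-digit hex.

10915069530985106684 in hexadecimal, padded to 64 bits, is 0x977A1DE86D0E8CFC.
Split into bytes (most-significant first): 97 7A 1D E8 6D 0E 8C FC.
In big-endian order the high byte comes first in memory.
So the memory order matches the most-significant-first order: 97 7A 1D E8 6D 0E 8C FC.

97 7A 1D E8 6D 0E 8C FC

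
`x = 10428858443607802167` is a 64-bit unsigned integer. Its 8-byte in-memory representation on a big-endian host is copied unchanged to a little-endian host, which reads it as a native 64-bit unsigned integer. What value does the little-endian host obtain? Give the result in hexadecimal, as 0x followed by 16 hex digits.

10428858443607802167 in 64-bit hexadecimal is 0x90BABF8000138137.
Stored big-endian, the bytes at ascending addresses are 90 BA BF 80 00 13 81 37.
Read back as little-endian, the first byte is least significant, giving 0x3781130080BFBA90.

0x3781130080BFBA90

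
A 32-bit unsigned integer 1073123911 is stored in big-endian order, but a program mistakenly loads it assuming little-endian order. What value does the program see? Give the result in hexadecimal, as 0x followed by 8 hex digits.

0x4792F63F

1073123911 in 32-bit hexadecimal is 0x3FF69247.
Stored big-endian, the bytes at ascending addresses are 3F F6 92 47.
Read back as little-endian, the first byte is least significant, giving 0x4792F63F.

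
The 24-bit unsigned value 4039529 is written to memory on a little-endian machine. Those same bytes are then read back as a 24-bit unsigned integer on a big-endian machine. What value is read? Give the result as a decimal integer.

4039529 in 24-bit hexadecimal is 0x3DA369.
Stored little-endian, the bytes at ascending addresses are 69 A3 3D.
Read back as big-endian, the last byte is least significant, giving 0x69A33D.
0x69A33D = 6923069.

6923069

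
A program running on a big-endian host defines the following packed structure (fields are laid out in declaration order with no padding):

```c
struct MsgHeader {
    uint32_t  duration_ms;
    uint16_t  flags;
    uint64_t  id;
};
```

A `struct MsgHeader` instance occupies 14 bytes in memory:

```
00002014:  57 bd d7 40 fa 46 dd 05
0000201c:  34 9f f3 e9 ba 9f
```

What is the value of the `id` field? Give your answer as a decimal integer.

15926193518862252703

`id` follows `duration_ms` (4 B), `flags` (2 B), so it starts at offset 4 + 2 = 6 and occupies 8 bytes.
Bytes at offsets 6..13: DD 05 34 9F F3 E9 BA 9F.
In big-endian order the high byte comes first in memory.
The bytes are already most-significant first: 0xDD05349FF3E9BA9F.
0xDD05349FF3E9BA9F = 15926193518862252703.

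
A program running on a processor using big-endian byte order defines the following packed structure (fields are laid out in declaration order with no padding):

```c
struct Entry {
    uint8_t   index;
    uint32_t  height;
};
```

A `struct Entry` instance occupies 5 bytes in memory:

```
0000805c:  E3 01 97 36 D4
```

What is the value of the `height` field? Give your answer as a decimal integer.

`height` follows `index` (1 byte), so it starts at byte offset 1 and occupies 4 bytes.
Bytes at offsets 1..4: 01 97 36 D4.
Big-endian: lowest address holds the most-significant byte.
The bytes are already most-significant first: 0x019736D4.
0x019736D4 = 26687188.

26687188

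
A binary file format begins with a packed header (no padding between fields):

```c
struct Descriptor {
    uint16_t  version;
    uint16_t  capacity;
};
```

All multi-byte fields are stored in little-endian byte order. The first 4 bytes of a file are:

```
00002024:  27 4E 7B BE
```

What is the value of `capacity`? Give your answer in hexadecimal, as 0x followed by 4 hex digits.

0xBE7B

`capacity` follows `version` (2 bytes), so it starts at byte offset 2 and occupies 2 bytes.
Bytes at offsets 2..3: 7B BE.
Little-endian stores the least-significant byte at the lowest address.
Reassemble most-significant byte first: BE 7B → 0xBE7B.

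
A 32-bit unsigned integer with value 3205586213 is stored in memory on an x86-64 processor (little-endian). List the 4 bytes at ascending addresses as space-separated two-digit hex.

25 5D 11 BF

3205586213 in hexadecimal, padded to 32 bits, is 0xBF115D25.
Split into bytes (most-significant first): BF 11 5D 25.
In little-endian order the low byte comes first in memory.
So at ascending addresses the bytes are 25 5D 11 BF.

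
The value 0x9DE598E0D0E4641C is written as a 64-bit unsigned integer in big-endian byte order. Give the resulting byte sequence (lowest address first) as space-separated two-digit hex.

Split into bytes (most-significant first): 9D E5 98 E0 D0 E4 64 1C.
In big-endian order the high byte comes first in memory.
So the memory order matches the most-significant-first order: 9D E5 98 E0 D0 E4 64 1C.

9D E5 98 E0 D0 E4 64 1C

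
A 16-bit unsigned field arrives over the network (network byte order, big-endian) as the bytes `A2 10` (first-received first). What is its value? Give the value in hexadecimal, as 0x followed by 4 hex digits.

Big-endian stores the most-significant byte at the lowest address.
The bytes are already most-significant first: 0xA210.

0xA210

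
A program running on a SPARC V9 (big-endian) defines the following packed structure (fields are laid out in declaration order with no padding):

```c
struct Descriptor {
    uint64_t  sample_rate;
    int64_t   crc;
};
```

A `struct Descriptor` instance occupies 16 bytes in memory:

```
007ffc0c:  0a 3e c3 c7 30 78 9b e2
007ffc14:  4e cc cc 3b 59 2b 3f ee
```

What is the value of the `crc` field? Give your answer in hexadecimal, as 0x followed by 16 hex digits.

0x4ECCCC3B592B3FEE

`crc` follows `sample_rate` (8 bytes), so it starts at byte offset 8 and occupies 8 bytes.
Bytes at offsets 8..15: 4E CC CC 3B 59 2B 3F EE.
Big-endian stores the most-significant byte at the lowest address.
The bytes are already most-significant first: 0x4ECCCC3B592B3FEE.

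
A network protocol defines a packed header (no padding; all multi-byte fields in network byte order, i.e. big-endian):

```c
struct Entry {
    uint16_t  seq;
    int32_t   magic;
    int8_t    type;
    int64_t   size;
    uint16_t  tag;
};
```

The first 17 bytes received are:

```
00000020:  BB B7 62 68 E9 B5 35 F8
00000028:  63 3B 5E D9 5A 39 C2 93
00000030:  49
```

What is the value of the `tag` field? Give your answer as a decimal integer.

37705

`tag` follows `seq` (2 B), `magic` (4 B), `type` (1 B), `size` (8 B), so it starts at offset 2 + 4 + 1 + 8 = 15 and occupies 2 bytes.
Bytes at offsets 15..16: 93 49.
Big-endian: lowest address holds the most-significant byte.
The bytes are already most-significant first: 0x9349.
0x9349 = 37705.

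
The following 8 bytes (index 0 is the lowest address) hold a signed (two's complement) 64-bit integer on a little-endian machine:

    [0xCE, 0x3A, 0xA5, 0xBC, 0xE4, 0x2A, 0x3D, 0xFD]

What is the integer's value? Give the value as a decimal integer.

Little-endian: lowest address holds the least-significant byte.
Reassemble most-significant byte first: FD 3D 2A E4 BC A5 3A CE → 0xFD3D2AE4BCA53ACE.
Top bit is set, so as a signed 64-bit value this is 0xFD3D2AE4BCA53ACE − 2^64 = -198955646628578610.

-198955646628578610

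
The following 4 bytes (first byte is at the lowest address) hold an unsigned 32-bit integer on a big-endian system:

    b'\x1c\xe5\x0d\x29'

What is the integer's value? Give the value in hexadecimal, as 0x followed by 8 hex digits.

Big-endian: lowest address holds the most-significant byte.
The bytes are already most-significant first: 0x1CE50D29.

0x1CE50D29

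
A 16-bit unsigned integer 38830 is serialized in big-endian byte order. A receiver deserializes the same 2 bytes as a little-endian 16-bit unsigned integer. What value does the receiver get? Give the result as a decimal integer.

44695

38830 in 16-bit hexadecimal is 0x97AE.
Stored big-endian, the bytes at ascending addresses are 97 AE.
Read back as little-endian, the first byte is least significant, giving 0xAE97.
0xAE97 = 44695.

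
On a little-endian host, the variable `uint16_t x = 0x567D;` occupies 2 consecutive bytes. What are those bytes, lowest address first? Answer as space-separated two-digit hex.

Split into bytes (most-significant first): 56 7D.
Little-endian: lowest address holds the least-significant byte.
So at ascending addresses the bytes are 7D 56.

7D 56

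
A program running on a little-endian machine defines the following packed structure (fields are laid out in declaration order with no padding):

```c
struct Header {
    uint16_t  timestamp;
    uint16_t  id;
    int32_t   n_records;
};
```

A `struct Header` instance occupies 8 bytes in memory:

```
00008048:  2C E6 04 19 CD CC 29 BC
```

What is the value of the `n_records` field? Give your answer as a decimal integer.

`n_records` follows `timestamp` (2 B), `id` (2 B), so it starts at offset 2 + 2 = 4 and occupies 4 bytes.
Bytes at offsets 4..7: CD CC 29 BC.
Little-endian: lowest address holds the least-significant byte.
Reassemble most-significant byte first: BC 29 CC CD → 0xBC29CCCD.
Top bit is set, so as a signed 32-bit value this is 0xBC29CCCD − 2^32 = -1138111283.

-1138111283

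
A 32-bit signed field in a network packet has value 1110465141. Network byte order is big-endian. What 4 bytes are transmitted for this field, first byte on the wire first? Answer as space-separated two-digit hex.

1110465141 in hexadecimal, padded to 32 bits, is 0x42305A75.
Split into bytes (most-significant first): 42 30 5A 75.
Big-endian stores the most-significant byte at the lowest address.
So the memory order matches the most-significant-first order: 42 30 5A 75.

42 30 5A 75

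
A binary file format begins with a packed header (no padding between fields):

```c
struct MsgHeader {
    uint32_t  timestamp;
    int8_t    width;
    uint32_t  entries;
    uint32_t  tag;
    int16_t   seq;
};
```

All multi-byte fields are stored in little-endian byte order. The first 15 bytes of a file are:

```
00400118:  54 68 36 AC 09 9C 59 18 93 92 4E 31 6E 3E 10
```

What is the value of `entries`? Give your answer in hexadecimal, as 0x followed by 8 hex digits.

0x9318599C

`entries` follows `timestamp` (4 B), `width` (1 B), so it starts at offset 4 + 1 = 5 and occupies 4 bytes.
Bytes at offsets 5..8: 9C 59 18 93.
Little-endian stores the least-significant byte at the lowest address.
Reassemble most-significant byte first: 93 18 59 9C → 0x9318599C.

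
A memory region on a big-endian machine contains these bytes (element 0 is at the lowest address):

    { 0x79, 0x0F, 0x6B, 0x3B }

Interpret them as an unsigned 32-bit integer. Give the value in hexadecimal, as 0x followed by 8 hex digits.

Big-endian stores the most-significant byte at the lowest address.
The bytes are already most-significant first: 0x790F6B3B.

0x790F6B3B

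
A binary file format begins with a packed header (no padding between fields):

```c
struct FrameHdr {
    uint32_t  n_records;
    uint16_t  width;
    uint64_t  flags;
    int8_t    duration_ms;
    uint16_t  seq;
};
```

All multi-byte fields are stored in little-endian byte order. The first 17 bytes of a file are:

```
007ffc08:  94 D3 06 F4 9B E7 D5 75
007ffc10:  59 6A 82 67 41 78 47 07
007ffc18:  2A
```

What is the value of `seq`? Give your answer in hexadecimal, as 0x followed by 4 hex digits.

0x2A07

`seq` follows `n_records` (4 B), `width` (2 B), `flags` (8 B), `duration_ms` (1 B), so it starts at offset 4 + 2 + 8 + 1 = 15 and occupies 2 bytes.
Bytes at offsets 15..16: 07 2A.
Little-endian stores the least-significant byte at the lowest address.
Reassemble most-significant byte first: 2A 07 → 0x2A07.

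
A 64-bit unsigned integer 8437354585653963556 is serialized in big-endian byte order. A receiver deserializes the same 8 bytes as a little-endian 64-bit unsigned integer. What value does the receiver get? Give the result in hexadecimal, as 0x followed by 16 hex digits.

0x24EBEAE94A811775

8437354585653963556 in 64-bit hexadecimal is 0x7517814AE9EAEB24.
Stored big-endian, the bytes at ascending addresses are 75 17 81 4A E9 EA EB 24.
Read back as little-endian, the first byte is least significant, giving 0x24EBEAE94A811775.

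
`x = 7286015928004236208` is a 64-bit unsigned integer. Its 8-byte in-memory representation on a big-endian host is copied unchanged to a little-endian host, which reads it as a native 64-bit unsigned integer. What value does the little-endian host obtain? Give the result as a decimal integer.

7286015928004236208 in 64-bit hexadecimal is 0x651D20E23087D3B0.
Stored big-endian, the bytes at ascending addresses are 65 1D 20 E2 30 87 D3 B0.
Read back as little-endian, the first byte is least significant, giving 0xB0D38730E2201D65.
0xB0D38730E2201D65 = 12741676414783200613.

12741676414783200613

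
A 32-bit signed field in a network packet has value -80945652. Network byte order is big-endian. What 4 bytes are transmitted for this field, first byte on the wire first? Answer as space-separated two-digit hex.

Two's complement of -80945652 in 32 bits: 80945652 = 0x04D321F4; invert → 0xFB2CDE0B; add 1 → 0xFB2CDE0C.
Split into bytes (most-significant first): FB 2C DE 0C.
Big-endian stores the most-significant byte at the lowest address.
So the memory order matches the most-significant-first order: FB 2C DE 0C.

FB 2C DE 0C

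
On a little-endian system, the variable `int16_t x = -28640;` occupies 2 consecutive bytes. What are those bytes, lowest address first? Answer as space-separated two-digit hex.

20 90

Two's complement of -28640 in 16 bits: 28640 = 0x6FE0; invert → 0x901F; add 1 → 0x9020.
Split into bytes (most-significant first): 90 20.
In little-endian order the low byte comes first in memory.
So at ascending addresses the bytes are 20 90.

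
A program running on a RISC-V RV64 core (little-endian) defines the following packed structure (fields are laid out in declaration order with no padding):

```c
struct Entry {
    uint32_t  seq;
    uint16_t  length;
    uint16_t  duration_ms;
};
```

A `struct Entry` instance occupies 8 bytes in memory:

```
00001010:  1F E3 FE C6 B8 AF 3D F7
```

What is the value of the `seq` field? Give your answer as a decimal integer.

3338593055

`seq` is the first field, at byte offset 0, occupying 4 bytes.
Bytes at offsets 0..3: 1F E3 FE C6.
In little-endian order the low byte comes first in memory.
Reassemble most-significant byte first: C6 FE E3 1F → 0xC6FEE31F.
0xC6FEE31F = 3338593055.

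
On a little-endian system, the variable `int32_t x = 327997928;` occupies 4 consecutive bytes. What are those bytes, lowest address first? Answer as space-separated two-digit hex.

E8 D9 8C 13

327997928 in hexadecimal, padded to 32 bits, is 0x138CD9E8.
Split into bytes (most-significant first): 13 8C D9 E8.
Little-endian stores the least-significant byte at the lowest address.
So at ascending addresses the bytes are E8 D9 8C 13.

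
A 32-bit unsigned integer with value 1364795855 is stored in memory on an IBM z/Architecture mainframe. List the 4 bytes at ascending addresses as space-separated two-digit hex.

51 59 21 CF

1364795855 in hexadecimal, padded to 32 bits, is 0x515921CF.
Split into bytes (most-significant first): 51 59 21 CF.
Big-endian stores the most-significant byte at the lowest address.
So the memory order matches the most-significant-first order: 51 59 21 CF.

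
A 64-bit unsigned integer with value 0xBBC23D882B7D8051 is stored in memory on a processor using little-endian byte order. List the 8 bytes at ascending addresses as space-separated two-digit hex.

Split into bytes (most-significant first): BB C2 3D 88 2B 7D 80 51.
Little-endian stores the least-significant byte at the lowest address.
So at ascending addresses the bytes are 51 80 7D 2B 88 3D C2 BB.

51 80 7D 2B 88 3D C2 BB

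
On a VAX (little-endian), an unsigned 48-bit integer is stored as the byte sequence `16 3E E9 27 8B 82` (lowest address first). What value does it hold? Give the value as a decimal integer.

Little-endian stores the least-significant byte at the lowest address.
Reassemble most-significant byte first: 82 8B 27 E9 3E 16 → 0x828B27E93E16.
0x828B27E93E16 = 143534181662230.

143534181662230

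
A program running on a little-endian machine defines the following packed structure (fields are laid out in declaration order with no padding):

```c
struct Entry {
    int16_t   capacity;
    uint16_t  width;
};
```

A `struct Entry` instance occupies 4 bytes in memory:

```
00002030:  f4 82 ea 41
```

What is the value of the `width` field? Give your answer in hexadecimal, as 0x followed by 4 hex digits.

`width` follows `capacity` (2 bytes), so it starts at byte offset 2 and occupies 2 bytes.
Bytes at offsets 2..3: EA 41.
In little-endian order the low byte comes first in memory.
Reassemble most-significant byte first: 41 EA → 0x41EA.

0x41EA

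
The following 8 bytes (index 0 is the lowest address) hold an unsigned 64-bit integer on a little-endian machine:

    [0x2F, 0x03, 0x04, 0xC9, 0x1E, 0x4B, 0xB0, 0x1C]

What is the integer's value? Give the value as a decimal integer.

Little-endian: lowest address holds the least-significant byte.
Reassemble most-significant byte first: 1C B0 4B 1E C9 04 03 2F → 0x1CB04B1EC904032F.
0x1CB04B1EC904032F = 2067234824556643119.

2067234824556643119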